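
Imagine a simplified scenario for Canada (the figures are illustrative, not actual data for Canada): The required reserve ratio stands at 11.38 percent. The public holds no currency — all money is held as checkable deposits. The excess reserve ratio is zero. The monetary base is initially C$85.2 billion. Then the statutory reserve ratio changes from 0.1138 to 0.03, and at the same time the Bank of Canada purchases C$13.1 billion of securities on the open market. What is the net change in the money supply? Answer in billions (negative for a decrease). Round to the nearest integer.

C$2528 billion

Before: m₁ = 1 / (0.1138) ≈ 8.7873, MB₁ = 85.2, so M₁ = 8.7873 × 85.2 ≈ 748.678 billion.
After: m₂ = 1 / (0.03) ≈ 33.3333, MB₂ = 85.2 + 13.1 = 98.3, so M₂ = 33.3333 × 98.3 ≈ 3276.6634 billion.
ΔM = M₂ − M₁ = 3276.6634 − 748.678 = 2527.9854 billion.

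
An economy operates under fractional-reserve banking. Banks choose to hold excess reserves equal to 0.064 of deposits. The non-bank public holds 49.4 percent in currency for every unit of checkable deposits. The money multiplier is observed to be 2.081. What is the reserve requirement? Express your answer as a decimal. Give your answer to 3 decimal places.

Using m = 2.081. Since m = (1 + c)/(c + rr + e), the denominator satisfies c + rr + e = (1 + c)/m = (1 + 0.494) / 2.081 ≈ 0.717924.
With c = 0.494 and e = 0.064, the reserve requirement is 0.717924 − 0.494 − 0.064 = 0.159924.

0.160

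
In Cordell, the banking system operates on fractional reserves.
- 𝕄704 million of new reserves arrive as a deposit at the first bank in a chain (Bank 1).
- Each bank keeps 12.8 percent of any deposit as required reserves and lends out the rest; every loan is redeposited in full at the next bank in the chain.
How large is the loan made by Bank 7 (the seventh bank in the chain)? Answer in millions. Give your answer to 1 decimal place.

Each bank lends a fraction (1 − rr) = 0.8720 of the deposit it receives, so Bank 7 receives 704·0.8720^6 and lends 704·0.8720^7 ≈ 269.8908 million.

𝕄269.9 million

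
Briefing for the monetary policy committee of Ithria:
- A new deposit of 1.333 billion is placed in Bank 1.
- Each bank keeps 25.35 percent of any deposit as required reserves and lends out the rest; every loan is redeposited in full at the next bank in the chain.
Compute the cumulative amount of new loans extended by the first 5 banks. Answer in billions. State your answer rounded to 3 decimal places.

Bank i lends (1 − rr)^i of the original deposit: Bank 1 lends 1.333·0.7465 ≈ 0.9951, Bank 2 lends 1.333·0.7465² ≈ 0.7428, and so on.
Summing a geometric series: total = 1.333·[0.7465·(1 − 0.7465^5) / (1 − 0.7465)] ≈ 3.0154 billion.

3.015 billion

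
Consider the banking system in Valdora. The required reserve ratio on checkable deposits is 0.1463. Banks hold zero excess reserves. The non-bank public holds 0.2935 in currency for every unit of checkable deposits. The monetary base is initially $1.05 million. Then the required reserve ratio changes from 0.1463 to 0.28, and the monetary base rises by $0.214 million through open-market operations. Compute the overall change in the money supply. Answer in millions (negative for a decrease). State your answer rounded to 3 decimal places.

Before: m₁ = (1 + 0.2935) / (0.1463 + 0.2935) ≈ 2.94111, MB₁ = 1.05, so M₁ = 2.94111 × 1.05 ≈ 3.0882 million.
After: m₂ = (1 + 0.2935) / (0.28 + 0.2935) ≈ 2.25545, MB₂ = 1.05 + 0.214 = 1.264, so M₂ = 2.25545 × 1.264 ≈ 2.8509 million.
ΔM = M₂ − M₁ = 2.8509 − 3.0882 = -0.2373 million.

-0.237 million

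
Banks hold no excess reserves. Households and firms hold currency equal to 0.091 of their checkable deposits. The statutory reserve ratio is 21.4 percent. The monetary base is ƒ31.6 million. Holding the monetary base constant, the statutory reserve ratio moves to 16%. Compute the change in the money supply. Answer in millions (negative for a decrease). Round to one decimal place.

ƒ24.3 million

Initially m₁ = (1 + 0.091) / (0.214 + 0.091) ≈ 3.5770, so M₁ = 3.5770 × 31.6 = 113.0332 million.
After the change m₂ = (1 + 0.091) / (0.16 + 0.091) ≈ 4.3466, so M₂ = 4.3466 × 31.6 ≈ 137.3526 million.
ΔM = M₂ − M₁ = 137.3526 − 113.0332 = 24.3194 million.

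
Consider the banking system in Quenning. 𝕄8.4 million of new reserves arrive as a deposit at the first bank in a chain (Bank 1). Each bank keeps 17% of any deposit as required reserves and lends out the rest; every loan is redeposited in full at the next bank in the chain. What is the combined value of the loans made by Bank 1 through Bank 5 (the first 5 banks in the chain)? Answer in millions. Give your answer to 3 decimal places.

𝕄24.857 million

Bank i lends (1 − rr)^i of the original deposit: Bank 1 lends 8.4·0.8300 = 6.9720, Bank 2 lends 8.4·0.8300² ≈ 5.7868, and so on.
Summing a geometric series: total = 8.4·[0.8300·(1 − 0.8300^5) / (1 − 0.8300)] ≈ 24.8571 million.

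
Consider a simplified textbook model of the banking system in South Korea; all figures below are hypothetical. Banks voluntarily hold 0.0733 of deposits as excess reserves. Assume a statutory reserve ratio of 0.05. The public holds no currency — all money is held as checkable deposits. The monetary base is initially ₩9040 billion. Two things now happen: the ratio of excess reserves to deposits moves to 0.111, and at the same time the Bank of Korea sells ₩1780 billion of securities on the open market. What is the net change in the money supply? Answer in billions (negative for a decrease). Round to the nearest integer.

-28224 billion

Before: m₁ = 1 / (0.05 + 0.0733) ≈ 8.11030, MB₁ = 9040, so M₁ = 8.11030 × 9040 = 73317.112 billion.
After: m₂ = 1 / (0.05 + 0.111) ≈ 6.21118, MB₂ = 9040 − 1780 = 7260, so M₂ = 6.21118 × 7260 = 45093.1668 billion.
ΔM = M₂ − M₁ = 45093.1668 − 73317.112 = -28223.9452 billion.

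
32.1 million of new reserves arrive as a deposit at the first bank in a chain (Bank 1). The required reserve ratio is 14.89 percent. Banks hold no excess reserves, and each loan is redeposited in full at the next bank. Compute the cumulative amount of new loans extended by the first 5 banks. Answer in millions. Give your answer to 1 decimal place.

Bank i lends (1 − rr)^i of the original deposit: Bank 1 lends 32.1·0.8511 ≈ 27.3203, Bank 2 lends 32.1·0.8511² ≈ 23.2523, and so on.
Summing a geometric series: total = 32.1·[0.8511·(1 − 0.8511^5) / (1 − 0.8511)] ≈ 101.5413 million.

101.5 million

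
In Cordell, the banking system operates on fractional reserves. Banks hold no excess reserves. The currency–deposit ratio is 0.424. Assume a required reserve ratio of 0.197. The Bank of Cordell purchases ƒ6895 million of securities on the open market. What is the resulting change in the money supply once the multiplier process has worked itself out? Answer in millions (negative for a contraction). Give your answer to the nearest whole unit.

ƒ15811 million

The money multiplier is m = (1 + c) / (rr + c) = (1 + 0.424) / (0.197 + 0.424) ≈ 2.29308.
The purchase adds 6895 million of base, so ΔM = m × ΔMB = 2.29308 × (+6895) = 15810.7866 million.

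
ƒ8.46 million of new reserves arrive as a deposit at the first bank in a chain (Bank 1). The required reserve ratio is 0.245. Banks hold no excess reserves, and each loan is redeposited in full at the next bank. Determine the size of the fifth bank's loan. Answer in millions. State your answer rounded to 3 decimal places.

Each bank lends a fraction (1 − rr) = 0.7550 of the deposit it receives, so Bank 5 receives 8.46·0.7550^4 and lends 8.46·0.7550^5 ≈ 2.0754 million.

ƒ2.075 million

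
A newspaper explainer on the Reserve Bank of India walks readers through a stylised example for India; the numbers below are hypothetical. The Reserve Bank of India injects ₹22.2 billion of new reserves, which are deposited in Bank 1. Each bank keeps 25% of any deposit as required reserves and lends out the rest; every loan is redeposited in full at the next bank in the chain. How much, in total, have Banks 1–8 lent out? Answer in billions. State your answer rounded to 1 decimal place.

₹59.9 billion

Bank i lends (1 − rr)^i of the original deposit: Bank 1 lends 22.2·0.7500 = 16.6500, Bank 2 lends 22.2·0.7500² = 12.4875, and so on.
Summing a geometric series: total = 22.2·[0.7500·(1 − 0.7500^8) / (1 − 0.7500)] ≈ 59.9325 billion.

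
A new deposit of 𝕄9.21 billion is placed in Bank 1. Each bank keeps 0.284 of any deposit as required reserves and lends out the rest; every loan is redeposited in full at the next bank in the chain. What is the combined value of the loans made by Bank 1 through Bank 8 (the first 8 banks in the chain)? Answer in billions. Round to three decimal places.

Bank i lends (1 − rr)^i of the original deposit: Bank 1 lends 9.21·0.7160 ≈ 6.5944, Bank 2 lends 9.21·0.7160² ≈ 4.7216, and so on.
Summing a geometric series: total = 9.21·[0.7160·(1 − 0.7160^8) / (1 − 0.7160)] ≈ 21.6157 billion.

𝕄21.616 billion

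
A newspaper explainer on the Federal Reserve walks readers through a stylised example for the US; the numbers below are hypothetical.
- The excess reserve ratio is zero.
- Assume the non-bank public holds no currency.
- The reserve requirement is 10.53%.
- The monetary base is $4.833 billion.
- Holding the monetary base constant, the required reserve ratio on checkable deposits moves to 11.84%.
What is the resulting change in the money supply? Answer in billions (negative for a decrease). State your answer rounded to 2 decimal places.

-5.08 billion

Initially m₁ = 1 / (0.1053) ≈ 9.4967, so M₁ = 9.4967 × 4.833 ≈ 45.8976 billion.
After the change m₂ = 1 / (0.1184) ≈ 8.4459, so M₂ = 8.4459 × 4.833 ≈ 40.819 billion.
ΔM = M₂ − M₁ = 40.819 − 45.8976 = -5.0786 billion.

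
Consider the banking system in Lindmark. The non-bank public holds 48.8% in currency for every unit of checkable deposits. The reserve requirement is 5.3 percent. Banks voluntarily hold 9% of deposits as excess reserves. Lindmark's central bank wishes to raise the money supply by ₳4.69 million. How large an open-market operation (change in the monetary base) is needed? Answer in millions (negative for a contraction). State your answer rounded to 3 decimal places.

The money multiplier is m = (1 + c) / (rr + e + c) = (1 + 0.488) / (0.053 + 0.09 + 0.488) ≈ 2.35816.
ΔMB = ΔM / m = (+4.69) / 2.35816 ≈ 1.9888 million.

₳1.989 million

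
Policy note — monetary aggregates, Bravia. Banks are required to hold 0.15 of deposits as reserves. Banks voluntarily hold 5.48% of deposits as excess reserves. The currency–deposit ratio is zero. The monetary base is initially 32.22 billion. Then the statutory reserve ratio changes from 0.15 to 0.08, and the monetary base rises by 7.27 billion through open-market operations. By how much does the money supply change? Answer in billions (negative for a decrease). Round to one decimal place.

Before: m₁ = 1 / (0.15 + 0.0548) ≈ 4.8828, MB₁ = 32.22, so M₁ = 4.8828 × 32.22 ≈ 157.3238 billion.
After: m₂ = 1 / (0.08 + 0.0548) ≈ 7.4184, MB₂ = 32.22 + 7.27 = 39.49, so M₂ = 7.4184 × 39.49 ≈ 292.9526 billion.
ΔM = M₂ − M₁ = 292.9526 − 157.3238 = 135.6288 billion.

135.6 billion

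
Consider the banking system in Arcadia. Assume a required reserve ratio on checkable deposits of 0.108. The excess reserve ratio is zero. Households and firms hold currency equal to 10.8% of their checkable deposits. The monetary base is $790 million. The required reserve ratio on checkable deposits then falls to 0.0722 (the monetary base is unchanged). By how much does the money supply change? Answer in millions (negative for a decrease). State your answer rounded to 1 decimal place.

$805.1 million

Initially m₁ = (1 + 0.108) / (0.108 + 0.108) ≈ 5.12963, so M₁ = 5.12963 × 790 = 4052.4077 million.
After the change m₂ = (1 + 0.108) / (0.0722 + 0.108) ≈ 6.14872, so M₂ = 6.14872 × 790 = 4857.4888 million.
ΔM = M₂ − M₁ = 4857.4888 − 4052.4077 = 805.0811 million.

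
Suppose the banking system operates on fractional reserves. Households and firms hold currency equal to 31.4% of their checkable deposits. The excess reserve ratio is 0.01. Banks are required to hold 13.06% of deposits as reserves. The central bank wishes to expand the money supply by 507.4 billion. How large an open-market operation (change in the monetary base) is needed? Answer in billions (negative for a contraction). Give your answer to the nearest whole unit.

The money multiplier is m = (1 + c) / (rr + e + c) = (1 + 0.314) / (0.1306 + 0.01 + 0.314) ≈ 2.8905.
ΔMB = ΔM / m = (+507.4) / 2.8905 ≈ 175.5406 billion.

176 billion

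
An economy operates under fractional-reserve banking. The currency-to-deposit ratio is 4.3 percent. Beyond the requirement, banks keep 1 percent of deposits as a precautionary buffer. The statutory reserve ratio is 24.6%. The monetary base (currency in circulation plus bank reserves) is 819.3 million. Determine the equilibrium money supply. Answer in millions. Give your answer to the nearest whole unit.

2858 million

The money multiplier is m = (1 + c) / (rr + e + c) = (1 + 0.043) / (0.246 + 0.01 + 0.043) ≈ 3.4883.
So M = m × MB = 3.4883 × 819.3 ≈ 2857.9642 million.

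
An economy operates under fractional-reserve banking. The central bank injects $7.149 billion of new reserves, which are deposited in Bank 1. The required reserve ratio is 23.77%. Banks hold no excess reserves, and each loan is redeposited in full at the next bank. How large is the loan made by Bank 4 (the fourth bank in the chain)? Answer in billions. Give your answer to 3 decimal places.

$2.414 billion

Each bank lends a fraction (1 − rr) = 0.7623 of the deposit it receives, so Bank 4 receives 7.149·0.7623^3 and lends 7.149·0.7623^4 ≈ 2.4141 billion.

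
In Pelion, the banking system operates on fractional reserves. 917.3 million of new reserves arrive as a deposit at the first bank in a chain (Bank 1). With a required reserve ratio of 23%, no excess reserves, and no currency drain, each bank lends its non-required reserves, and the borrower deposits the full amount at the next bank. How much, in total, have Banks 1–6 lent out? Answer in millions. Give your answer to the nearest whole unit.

2431 million

Bank i lends (1 − rr)^i of the original deposit: Bank 1 lends 917.3·0.7700 = 706.3210, Bank 2 lends 917.3·0.7700² ≈ 543.8672, and so on.
Summing a geometric series: total = 917.3·[0.7700·(1 − 0.7700^6) / (1 − 0.7700)] ≈ 2430.9039 million.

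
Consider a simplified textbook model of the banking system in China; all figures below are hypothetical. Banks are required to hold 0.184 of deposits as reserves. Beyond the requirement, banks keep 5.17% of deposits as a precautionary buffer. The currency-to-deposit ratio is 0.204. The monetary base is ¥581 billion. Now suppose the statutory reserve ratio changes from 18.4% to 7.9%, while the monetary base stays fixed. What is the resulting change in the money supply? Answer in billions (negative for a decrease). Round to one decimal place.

¥499.1 billion

Initially m₁ = (1 + 0.204) / (0.184 + 0.0517 + 0.204) ≈ 2.73823, so M₁ = 2.73823 × 581 ≈ 1590.9116 billion.
After the change m₂ = (1 + 0.204) / (0.079 + 0.0517 + 0.204) ≈ 3.59725, so M₂ = 3.59725 × 581 ≈ 2090.0023 billion.
ΔM = M₂ − M₁ = 2090.0023 − 1590.9116 = 499.0907 billion.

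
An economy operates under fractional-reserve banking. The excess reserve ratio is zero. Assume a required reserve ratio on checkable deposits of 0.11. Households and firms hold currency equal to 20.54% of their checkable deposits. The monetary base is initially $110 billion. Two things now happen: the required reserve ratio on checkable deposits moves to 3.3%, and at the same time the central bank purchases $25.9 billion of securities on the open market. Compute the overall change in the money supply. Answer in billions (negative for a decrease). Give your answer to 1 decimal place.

$266.7 billion

Before: m₁ = (1 + 0.2054) / (0.11 + 0.2054) ≈ 3.82181, MB₁ = 110, so M₁ = 3.82181 × 110 = 420.3991 billion.
After: m₂ = (1 + 0.2054) / (0.033 + 0.2054) ≈ 5.05621, MB₂ = 110 + 25.9 = 135.9, so M₂ = 5.05621 × 135.9 ≈ 687.1389 billion.
ΔM = M₂ − M₁ = 687.1389 − 420.3991 = 266.7398 billion.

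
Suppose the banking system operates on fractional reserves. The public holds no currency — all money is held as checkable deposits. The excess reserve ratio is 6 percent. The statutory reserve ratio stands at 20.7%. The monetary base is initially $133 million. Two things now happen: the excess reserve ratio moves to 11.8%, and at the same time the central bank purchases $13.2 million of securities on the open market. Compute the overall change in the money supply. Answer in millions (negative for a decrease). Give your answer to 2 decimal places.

Before: m₁ = 1 / (0.207 + 0.06) ≈ 3.745318, MB₁ = 133, so M₁ = 3.745318 × 133 ≈ 498.1273 million.
After: m₂ = 1 / (0.207 + 0.118) ≈ 3.076923, MB₂ = 133 + 13.2 = 146.2, so M₂ = 3.076923 × 146.2 ≈ 449.8461 million.
ΔM = M₂ − M₁ = 449.8461 − 498.1273 = -48.2812 million.

-48.28 million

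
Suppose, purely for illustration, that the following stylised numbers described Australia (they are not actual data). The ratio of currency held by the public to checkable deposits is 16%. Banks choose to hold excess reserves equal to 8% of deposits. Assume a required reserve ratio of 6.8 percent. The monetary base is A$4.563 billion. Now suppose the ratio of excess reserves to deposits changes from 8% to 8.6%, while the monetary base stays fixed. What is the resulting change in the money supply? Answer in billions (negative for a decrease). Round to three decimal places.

-0.328 billion

Initially m₁ = (1 + 0.16) / (0.068 + 0.08 + 0.16) ≈ 3.76623, so M₁ = 3.76623 × 4.563 ≈ 17.1853 billion.
After the change m₂ = (1 + 0.16) / (0.068 + 0.086 + 0.16) ≈ 3.69427, so M₂ = 3.69427 × 4.563 ≈ 16.857 billion.
ΔM = M₂ − M₁ = 16.857 − 17.1853 = -0.3283 billion.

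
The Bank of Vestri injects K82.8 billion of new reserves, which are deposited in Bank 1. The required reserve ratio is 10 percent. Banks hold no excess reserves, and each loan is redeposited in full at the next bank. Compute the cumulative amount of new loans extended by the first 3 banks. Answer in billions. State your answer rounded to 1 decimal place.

K201.9 billion

Bank i lends (1 − rr)^i of the original deposit: Bank 1 lends 82.8·0.9000 = 74.5200, Bank 2 lends 82.8·0.9000² = 67.0680, and so on.
Summing a geometric series: total = 82.8·[0.9000·(1 − 0.9000^3) / (1 − 0.9000)] = 201.9492 billion.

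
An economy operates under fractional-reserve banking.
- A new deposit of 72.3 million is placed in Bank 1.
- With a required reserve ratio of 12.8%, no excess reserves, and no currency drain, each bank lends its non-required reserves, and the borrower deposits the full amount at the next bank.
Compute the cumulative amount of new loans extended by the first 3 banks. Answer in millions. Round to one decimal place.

166.0 million

Bank i lends (1 − rr)^i of the original deposit: Bank 1 lends 72.3·0.8720 = 63.0456, Bank 2 lends 72.3·0.8720² ≈ 54.9758, and so on.
Summing a geometric series: total = 72.3·[0.8720·(1 − 0.8720^3) / (1 − 0.8720)] ≈ 165.9602 million.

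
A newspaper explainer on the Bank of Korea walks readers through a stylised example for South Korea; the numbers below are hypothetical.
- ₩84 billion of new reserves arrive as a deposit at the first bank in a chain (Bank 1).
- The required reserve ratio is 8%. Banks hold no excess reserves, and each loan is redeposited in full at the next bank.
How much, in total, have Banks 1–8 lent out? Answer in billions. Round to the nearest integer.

Bank i lends (1 − rr)^i of the original deposit: Bank 1 lends 84·0.9200 = 77.2800, Bank 2 lends 84·0.9200² = 71.0976, and so on.
Summing a geometric series: total = 84·[0.9200·(1 − 0.9200^8) / (1 − 0.9200)] ≈ 470.2306 billion.

₩470 billion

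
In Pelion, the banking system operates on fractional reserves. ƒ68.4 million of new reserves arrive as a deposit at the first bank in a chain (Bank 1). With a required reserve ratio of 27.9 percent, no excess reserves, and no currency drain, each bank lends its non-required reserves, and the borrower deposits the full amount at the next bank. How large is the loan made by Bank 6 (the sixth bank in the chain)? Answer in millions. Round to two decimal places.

Each bank lends a fraction (1 − rr) = 0.7210 of the deposit it receives, so Bank 6 receives 68.4·0.7210^5 and lends 68.4·0.7210^6 ≈ 9.6088 million.

ƒ9.61 million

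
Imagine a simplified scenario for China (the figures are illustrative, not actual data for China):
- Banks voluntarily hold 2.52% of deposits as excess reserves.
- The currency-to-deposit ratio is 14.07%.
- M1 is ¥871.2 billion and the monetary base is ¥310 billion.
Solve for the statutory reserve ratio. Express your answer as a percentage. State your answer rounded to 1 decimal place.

24.0%

Using m = M/MB = 871.2/310 ≈ 2.810323. Since m = (1 + c)/(c + rr + e), the denominator satisfies c + rr + e = (1 + c)/m = (1 + 0.1407) / 2.810323 ≈ 0.405896.
With c = 0.1407 and e = 0.0252, the statutory reserve ratio is 0.405896 − 0.1407 − 0.0252 = 0.239996.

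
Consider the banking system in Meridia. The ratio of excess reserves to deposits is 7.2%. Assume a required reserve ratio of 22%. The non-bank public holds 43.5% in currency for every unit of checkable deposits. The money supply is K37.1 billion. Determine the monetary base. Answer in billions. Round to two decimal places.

K18.80 billion

The money multiplier is m = (1 + c) / (rr + e + c) = (1 + 0.435) / (0.22 + 0.072 + 0.435) ≈ 1.97387.
MB = M / m = 37.1 / 1.97387 ≈ 18.7956 billion.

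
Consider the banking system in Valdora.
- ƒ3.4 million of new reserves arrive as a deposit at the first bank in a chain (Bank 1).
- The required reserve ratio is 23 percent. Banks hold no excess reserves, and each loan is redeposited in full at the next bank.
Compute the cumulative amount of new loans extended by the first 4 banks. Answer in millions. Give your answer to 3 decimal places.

ƒ7.381 million

Bank i lends (1 − rr)^i of the original deposit: Bank 1 lends 3.4·0.7700 = 2.6180, Bank 2 lends 3.4·0.7700² ≈ 2.0159, and so on.
Summing a geometric series: total = 3.4·[0.7700·(1 − 0.7700^4) / (1 − 0.7700)] ≈ 7.3813 million.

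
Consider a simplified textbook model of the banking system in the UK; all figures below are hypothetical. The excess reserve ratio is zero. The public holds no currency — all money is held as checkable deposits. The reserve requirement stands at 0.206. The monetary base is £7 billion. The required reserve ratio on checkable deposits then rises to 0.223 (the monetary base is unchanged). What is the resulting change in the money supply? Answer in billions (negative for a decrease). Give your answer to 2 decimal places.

-2.59 billion

Initially m₁ = 1 / (0.206) ≈ 4.8544, so M₁ = 4.8544 × 7 = 33.9808 billion.
After the change m₂ = 1 / (0.223) ≈ 4.4843, so M₂ = 4.4843 × 7 = 31.3901 billion.
ΔM = M₂ − M₁ = 31.3901 − 33.9808 = -2.5907 billion.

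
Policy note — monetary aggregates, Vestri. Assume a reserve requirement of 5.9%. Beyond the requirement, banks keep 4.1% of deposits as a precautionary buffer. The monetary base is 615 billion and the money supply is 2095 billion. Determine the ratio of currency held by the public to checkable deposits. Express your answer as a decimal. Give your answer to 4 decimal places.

0.2740

Using m = M/MB = 2095/615 ≈ 3.406504. From m = (1 + c)/(c + rr + e), rearranging gives 1 + c = m·(c + rr + e), so c·(1 − m) = m·(rr + e) − 1.
Hence c = [m·(rr + e) − 1]/(1 − m) = [3.406504 × (0.059 + 0.041) − 1] / (1 − 3.406504) ≈ 0.273986.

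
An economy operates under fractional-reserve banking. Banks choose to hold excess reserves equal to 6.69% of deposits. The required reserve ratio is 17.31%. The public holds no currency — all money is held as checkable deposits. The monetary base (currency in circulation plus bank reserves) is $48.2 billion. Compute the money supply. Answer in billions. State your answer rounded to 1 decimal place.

The money multiplier is m = 1 / (rr + e) = 1 / (0.1731 + 0.0669) ≈ 4.1667.
So M = m × MB = 4.1667 × 48.2 ≈ 200.8349 billion.

$200.8 billion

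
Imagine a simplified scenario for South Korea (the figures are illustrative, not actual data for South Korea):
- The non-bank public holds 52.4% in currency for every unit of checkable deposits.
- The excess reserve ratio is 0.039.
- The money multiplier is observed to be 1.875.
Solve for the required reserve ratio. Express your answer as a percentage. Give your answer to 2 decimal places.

Using m = 1.875. Since m = (1 + c)/(c + rr + e), the denominator satisfies c + rr + e = (1 + c)/m = (1 + 0.524) / 1.875 = 0.812800.
With c = 0.524 and e = 0.039, the required reserve ratio is 0.812800 − 0.524 − 0.039 = 0.2498.

24.98%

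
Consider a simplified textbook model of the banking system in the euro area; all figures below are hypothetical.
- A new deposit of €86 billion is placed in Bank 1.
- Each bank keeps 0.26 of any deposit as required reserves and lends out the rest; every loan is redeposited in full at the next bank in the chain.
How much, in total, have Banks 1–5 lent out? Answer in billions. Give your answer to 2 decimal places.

Bank i lends (1 − rr)^i of the original deposit: Bank 1 lends 86·0.7400 = 63.6400, Bank 2 lends 86·0.7400² = 47.0936, and so on.
Summing a geometric series: total = 86·[0.7400·(1 − 0.7400^5) / (1 − 0.7400)] ≈ 190.4548 billion.

€190.45 billion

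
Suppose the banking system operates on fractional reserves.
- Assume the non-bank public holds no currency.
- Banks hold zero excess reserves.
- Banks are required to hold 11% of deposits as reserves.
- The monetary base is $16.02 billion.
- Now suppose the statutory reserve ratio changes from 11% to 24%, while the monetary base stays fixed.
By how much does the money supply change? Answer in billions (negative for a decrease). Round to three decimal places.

-78.886 billion

Initially m₁ = 1 / (0.11) ≈ 9.090909, so M₁ = 9.090909 × 16.02 ≈ 145.6364 billion.
After the change m₂ = 1 / (0.24) ≈ 4.166667, so M₂ = 4.166667 × 16.02 ≈ 66.75 billion.
ΔM = M₂ − M₁ = 66.75 − 145.6364 = -78.8864 billion.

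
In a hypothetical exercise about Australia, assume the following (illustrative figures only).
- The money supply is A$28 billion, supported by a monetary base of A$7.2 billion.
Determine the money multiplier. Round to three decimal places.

The money multiplier is m = M / MB = 28 / 7.2 ≈ 3.88889.

3.889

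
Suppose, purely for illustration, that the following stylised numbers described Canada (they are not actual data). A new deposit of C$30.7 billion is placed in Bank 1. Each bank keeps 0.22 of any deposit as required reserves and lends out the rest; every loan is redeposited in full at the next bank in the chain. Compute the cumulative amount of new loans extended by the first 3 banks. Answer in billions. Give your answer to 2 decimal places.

C$57.19 billion

Bank i lends (1 − rr)^i of the original deposit: Bank 1 lends 30.7·0.7800 = 23.9460, Bank 2 lends 30.7·0.7800² ≈ 18.6779, and so on.
Summing a geometric series: total = 30.7·[0.7800·(1 − 0.7800^3) / (1 − 0.7800)] ≈ 57.1926 billion.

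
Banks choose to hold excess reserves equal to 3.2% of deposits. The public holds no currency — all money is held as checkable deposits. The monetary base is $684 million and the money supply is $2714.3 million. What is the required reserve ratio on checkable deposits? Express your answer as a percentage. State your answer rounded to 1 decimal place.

Using m = M/MB = 2714.3/684 ≈ 3.968275. Since m = (1 + c)/(c + rr + e), the denominator satisfies c + rr + e = (1 + c)/m = (1 + 0) / 3.968275 ≈ 0.251999.
With c = 0 and e = 0.032, the required reserve ratio on checkable deposits is 0.251999 − 0 − 0.032 = 0.219999.

22.0%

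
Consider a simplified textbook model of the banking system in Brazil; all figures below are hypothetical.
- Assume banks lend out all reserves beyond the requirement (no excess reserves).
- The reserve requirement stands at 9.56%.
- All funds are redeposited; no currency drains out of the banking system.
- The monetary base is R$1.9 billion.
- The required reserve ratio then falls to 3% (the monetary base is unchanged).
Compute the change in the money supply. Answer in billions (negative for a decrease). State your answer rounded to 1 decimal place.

R$43.5 billion

Initially m₁ = 1 / (0.0956) ≈ 10.4603, so M₁ = 10.4603 × 1.9 ≈ 19.8746 billion.
After the change m₂ = 1 / (0.03) ≈ 33.3333, so M₂ = 33.3333 × 1.9 ≈ 63.3333 billion.
ΔM = M₂ − M₁ = 63.3333 − 19.8746 = 43.4587 billion.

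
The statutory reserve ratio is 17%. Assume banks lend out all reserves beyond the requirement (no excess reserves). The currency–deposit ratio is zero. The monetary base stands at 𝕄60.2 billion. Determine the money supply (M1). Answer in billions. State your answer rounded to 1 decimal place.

With no currency drain or excess reserves, the money multiplier is m = 1/rr = 1/0.17 ≈ 5.8824.
Money supply M = m × MB = 5.8824 × 60.2 ≈ 354.1205 billion.

𝕄354.1 billion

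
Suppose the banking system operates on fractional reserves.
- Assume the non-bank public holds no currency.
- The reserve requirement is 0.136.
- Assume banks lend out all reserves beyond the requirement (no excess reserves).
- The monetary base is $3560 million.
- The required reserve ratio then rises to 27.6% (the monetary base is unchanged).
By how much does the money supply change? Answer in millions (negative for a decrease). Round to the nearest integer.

-13278 million

Initially m₁ = 1 / (0.136) ≈ 7.35294, so M₁ = 7.35294 × 3560 = 26176.4664 million.
After the change m₂ = 1 / (0.276) ≈ 3.62319, so M₂ = 3.62319 × 3560 = 12898.5564 million.
ΔM = M₂ − M₁ = 12898.5564 − 26176.4664 = -13277.91 million.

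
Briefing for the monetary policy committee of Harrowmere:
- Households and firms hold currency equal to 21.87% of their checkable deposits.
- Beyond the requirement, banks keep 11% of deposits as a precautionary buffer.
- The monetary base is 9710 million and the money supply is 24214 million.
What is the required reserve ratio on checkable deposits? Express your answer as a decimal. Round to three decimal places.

0.160

Using m = M/MB = 24214/9710 ≈ 2.493718. Since m = (1 + c)/(c + rr + e), the denominator satisfies c + rr + e = (1 + c)/m = (1 + 0.2187) / 2.493718 ≈ 0.488708.
With c = 0.2187 and e = 0.11, the required reserve ratio on checkable deposits is 0.488708 − 0.2187 − 0.11 = 0.160008.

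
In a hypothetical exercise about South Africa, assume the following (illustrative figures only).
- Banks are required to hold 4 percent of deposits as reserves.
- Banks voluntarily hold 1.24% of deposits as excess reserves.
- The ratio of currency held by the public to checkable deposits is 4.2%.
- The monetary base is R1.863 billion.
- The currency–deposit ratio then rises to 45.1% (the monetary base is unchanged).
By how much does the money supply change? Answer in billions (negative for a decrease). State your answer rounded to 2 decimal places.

-15.19 billion

Initially m₁ = (1 + 0.042) / (0.04 + 0.0124 + 0.042) ≈ 11.0381, so M₁ = 11.0381 × 1.863 ≈ 20.564 billion.
After the change m₂ = (1 + 0.451) / (0.04 + 0.0124 + 0.451) ≈ 2.8824, so M₂ = 2.8824 × 1.863 ≈ 5.3699 billion.
ΔM = M₂ − M₁ = 5.3699 − 20.564 = -15.1941 billion.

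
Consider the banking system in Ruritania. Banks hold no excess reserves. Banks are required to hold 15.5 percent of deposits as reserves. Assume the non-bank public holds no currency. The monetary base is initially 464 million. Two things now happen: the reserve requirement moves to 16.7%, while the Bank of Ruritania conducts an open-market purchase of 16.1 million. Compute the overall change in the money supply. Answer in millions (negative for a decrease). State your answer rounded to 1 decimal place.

Before: m₁ = 1 / (0.155) ≈ 6.45161, MB₁ = 464, so M₁ = 6.45161 × 464 ≈ 2993.547 million.
After: m₂ = 1 / (0.167) ≈ 5.98802, MB₂ = 464 + 16.1 = 480.1, so M₂ = 5.98802 × 480.1 ≈ 2874.8484 million.
ΔM = M₂ − M₁ = 2874.8484 − 2993.547 = -118.6986 million.

-118.7 million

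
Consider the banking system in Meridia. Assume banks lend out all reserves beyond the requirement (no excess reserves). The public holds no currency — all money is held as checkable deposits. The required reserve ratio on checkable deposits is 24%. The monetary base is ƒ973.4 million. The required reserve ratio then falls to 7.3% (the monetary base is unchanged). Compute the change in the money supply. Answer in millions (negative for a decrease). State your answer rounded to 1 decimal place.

ƒ9278.4 million

Initially m₁ = 1 / (0.24) ≈ 4.16667, so M₁ = 4.16667 × 973.4 ≈ 4055.8366 million.
After the change m₂ = 1 / (0.073) ≈ 13.69863, so M₂ = 13.69863 × 973.4 ≈ 13334.2464 million.
ΔM = M₂ − M₁ = 13334.2464 − 4055.8366 = 9278.4098 million.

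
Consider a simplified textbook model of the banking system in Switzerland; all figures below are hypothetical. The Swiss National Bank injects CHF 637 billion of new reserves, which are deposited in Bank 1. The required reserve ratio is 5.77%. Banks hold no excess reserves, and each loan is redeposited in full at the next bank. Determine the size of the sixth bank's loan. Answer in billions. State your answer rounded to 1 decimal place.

Each bank lends a fraction (1 − rr) = 0.9423 of the deposit it receives, so Bank 6 receives 637·0.9423^5 and lends 637·0.9423^6 ≈ 445.9381 billion.

CHF 445.9 billion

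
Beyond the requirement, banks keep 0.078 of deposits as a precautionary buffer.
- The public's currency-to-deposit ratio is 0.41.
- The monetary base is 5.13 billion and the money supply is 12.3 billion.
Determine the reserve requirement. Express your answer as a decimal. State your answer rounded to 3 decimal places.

0.100

Using m = M/MB = 12.3/5.13 ≈ 2.397661. Since m = (1 + c)/(c + rr + e), the denominator satisfies c + rr + e = (1 + c)/m = (1 + 0.41) / 2.397661 ≈ 0.588073.
With c = 0.41 and e = 0.078, the reserve requirement is 0.588073 − 0.41 − 0.078 = 0.100073.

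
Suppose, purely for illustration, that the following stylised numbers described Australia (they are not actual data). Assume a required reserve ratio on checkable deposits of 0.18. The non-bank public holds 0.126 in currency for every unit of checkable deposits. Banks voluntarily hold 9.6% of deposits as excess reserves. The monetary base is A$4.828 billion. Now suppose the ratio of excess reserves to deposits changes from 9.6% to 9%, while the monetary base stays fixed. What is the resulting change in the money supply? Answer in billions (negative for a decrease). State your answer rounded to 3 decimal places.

Initially m₁ = (1 + 0.126) / (0.18 + 0.096 + 0.126) ≈ 2.80100, so M₁ = 2.80100 × 4.828 ≈ 13.5232 billion.
After the change m₂ = (1 + 0.126) / (0.18 + 0.09 + 0.126) ≈ 2.84343, so M₂ = 2.84343 × 4.828 ≈ 13.7281 billion.
ΔM = M₂ − M₁ = 13.7281 − 13.5232 = 0.2049 billion.

A$0.205 billion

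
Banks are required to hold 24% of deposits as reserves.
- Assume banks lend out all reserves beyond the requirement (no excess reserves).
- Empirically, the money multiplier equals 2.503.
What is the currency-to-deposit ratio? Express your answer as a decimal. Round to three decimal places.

0.266

Using m = 2.503. From m = (1 + c)/(c + rr + e), rearranging gives 1 + c = m·(c + rr + e), so c·(1 − m) = m·(rr + e) − 1.
Hence c = [m·(rr + e) − 1]/(1 − m) = [2.503 × (0.24 + 0) − 1] / (1 − 2.503) ≈ 0.265655.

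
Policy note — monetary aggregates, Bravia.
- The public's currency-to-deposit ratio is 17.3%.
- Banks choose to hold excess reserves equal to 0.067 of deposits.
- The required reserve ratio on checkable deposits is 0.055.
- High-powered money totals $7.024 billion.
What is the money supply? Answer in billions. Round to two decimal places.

$27.93 billion

The money multiplier is m = (1 + c) / (rr + e + c) = (1 + 0.173) / (0.055 + 0.067 + 0.173) ≈ 3.9763.
So M = m × MB = 3.9763 × 7.024 ≈ 27.9295 billion.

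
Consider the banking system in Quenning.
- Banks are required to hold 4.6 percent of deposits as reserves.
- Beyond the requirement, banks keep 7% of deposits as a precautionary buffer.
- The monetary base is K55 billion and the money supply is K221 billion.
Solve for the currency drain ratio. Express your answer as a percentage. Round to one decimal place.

Using m = M/MB = 221/55 ≈ 4.018182. From m = (1 + c)/(c + rr + e), rearranging gives 1 + c = m·(c + rr + e), so c·(1 − m) = m·(rr + e) − 1.
Hence c = [m·(rr + e) − 1]/(1 − m) = [4.018182 × (0.046 + 0.07) − 1] / (1 − 4.018182) ≈ 0.176892.

17.7%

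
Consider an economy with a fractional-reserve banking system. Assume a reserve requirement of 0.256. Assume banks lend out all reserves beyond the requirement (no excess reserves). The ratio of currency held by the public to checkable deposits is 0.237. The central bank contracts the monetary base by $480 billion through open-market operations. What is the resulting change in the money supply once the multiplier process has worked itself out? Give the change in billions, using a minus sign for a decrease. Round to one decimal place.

-1204.4 billion

The money multiplier is m = (1 + c) / (rr + c) = (1 + 0.237) / (0.256 + 0.237) ≈ 2.50913.
The sale removes 480 billion of base, so ΔM = m × ΔMB = 2.50913 × (−480) = -1204.3824 billion.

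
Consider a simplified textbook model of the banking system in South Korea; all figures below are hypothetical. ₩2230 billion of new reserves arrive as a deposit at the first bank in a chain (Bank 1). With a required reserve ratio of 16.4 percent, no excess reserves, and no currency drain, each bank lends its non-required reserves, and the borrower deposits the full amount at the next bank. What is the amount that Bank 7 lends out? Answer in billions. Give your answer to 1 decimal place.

₩636.4 billion

Each bank lends a fraction (1 − rr) = 0.8360 of the deposit it receives, so Bank 7 receives 2230·0.8360^6 and lends 2230·0.8360^7 ≈ 636.4273 billion.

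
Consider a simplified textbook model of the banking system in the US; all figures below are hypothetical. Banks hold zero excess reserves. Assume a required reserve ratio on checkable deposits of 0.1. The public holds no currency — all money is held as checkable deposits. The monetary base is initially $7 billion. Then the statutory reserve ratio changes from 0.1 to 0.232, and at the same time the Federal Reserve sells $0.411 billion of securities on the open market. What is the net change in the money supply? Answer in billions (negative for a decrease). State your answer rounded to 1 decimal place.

-41.6 billion

Before: m₁ = 1 / (0.1) = 10, MB₁ = 7, so M₁ = 10 × 7 = 70 billion.
After: m₂ = 1 / (0.232) ≈ 4.3103, MB₂ = 7 − 0.411 = 6.589, so M₂ = 4.3103 × 6.589 ≈ 28.4006 billion.
ΔM = M₂ − M₁ = 28.4006 − 70 = -41.5994 billion.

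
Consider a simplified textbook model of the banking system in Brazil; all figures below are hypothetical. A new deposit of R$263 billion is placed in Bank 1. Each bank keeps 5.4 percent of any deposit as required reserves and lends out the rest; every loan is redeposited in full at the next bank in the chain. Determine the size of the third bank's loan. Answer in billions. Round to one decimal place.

Each bank lends a fraction (1 − rr) = 0.9460 of the deposit it receives, so Bank 3 receives 263·0.9460^2 and lends 263·0.9460^3 ≈ 222.6533 billion.

R$222.7 billion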